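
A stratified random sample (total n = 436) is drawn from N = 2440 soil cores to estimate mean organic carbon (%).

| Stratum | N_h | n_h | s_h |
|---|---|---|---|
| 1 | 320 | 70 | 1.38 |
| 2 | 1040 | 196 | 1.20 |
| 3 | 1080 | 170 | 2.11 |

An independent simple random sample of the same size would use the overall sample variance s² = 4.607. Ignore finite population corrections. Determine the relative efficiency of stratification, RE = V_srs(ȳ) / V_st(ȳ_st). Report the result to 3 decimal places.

V̂(ȳ_st) = Σ W_h² s_h²/n_h, with W_h = N_h/N and N = 2440:
  stratum 1: (320/2440)²·1.38²/70 = 0.00046793
  stratum 2: (1040/2440)²·1.20²/196 = 0.00133473
  stratum 3: (1080/2440)²·2.11²/170 = 0.00513079
V_st = 0.00693344
V_srs = s²/n = 4.607/436 = 0.0105665
Relative efficiency = V_srs / V_st = 0.0105665/0.00693344 = 1.5240

RE ≈ 1.524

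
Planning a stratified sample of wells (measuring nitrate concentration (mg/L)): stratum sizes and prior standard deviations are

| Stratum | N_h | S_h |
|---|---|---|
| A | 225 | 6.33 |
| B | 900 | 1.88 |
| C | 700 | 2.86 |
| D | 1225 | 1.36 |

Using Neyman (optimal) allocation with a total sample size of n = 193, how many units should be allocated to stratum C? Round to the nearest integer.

Neyman allocation: n_h = n · N_h S_h / Σ N_i S_i, with n = 193.
  stratum A: N_h·S_h = 225·6.33 = 1424.25
  stratum B: N_h·S_h = 900·1.88 = 1692.00
  stratum C: N_h·S_h = 700·2.86 = 2002.00
  stratum D: N_h·S_h = 1225·1.36 = 1666.00
Σ N_h S_h = 6784.25
n for stratum C = 193·2002.00/6784.25 = 56.953 → 57

57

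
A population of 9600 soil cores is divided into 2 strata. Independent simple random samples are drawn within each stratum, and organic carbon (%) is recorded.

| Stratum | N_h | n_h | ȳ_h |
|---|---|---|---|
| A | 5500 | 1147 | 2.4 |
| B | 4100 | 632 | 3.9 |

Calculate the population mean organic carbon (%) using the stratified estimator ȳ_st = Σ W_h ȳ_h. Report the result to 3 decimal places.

N = Σ N_h = 9600. Stratum weights W_h = N_h/N.
ȳ_st = (5500·2.4 + 4100·3.9) / 9600 = 3.04062

ȳ_st ≈ 3.041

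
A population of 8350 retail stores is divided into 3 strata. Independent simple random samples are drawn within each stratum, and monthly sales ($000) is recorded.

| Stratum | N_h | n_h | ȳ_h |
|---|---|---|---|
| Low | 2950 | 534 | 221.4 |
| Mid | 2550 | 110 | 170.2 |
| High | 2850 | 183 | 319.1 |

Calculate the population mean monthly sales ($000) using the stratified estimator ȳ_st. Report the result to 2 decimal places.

N = Σ N_h = 8350. Stratum weights W_h = N_h/N.
ȳ_st = (2950·221.4 + 2550·170.2 + 2850·319.1) / 8350 = 239.1108

ȳ_st ≈ 239.11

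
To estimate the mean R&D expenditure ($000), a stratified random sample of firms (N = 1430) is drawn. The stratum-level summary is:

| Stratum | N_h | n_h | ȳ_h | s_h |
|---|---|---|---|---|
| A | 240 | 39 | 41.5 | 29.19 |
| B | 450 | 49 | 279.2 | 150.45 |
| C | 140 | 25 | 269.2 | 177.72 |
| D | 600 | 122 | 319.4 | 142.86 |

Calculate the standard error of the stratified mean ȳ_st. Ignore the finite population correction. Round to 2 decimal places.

V̂(ȳ_st) = Σ W_h² s_h²/n_h, with W_h = N_h/N and N = 1430:
  stratum A: (240/1430)²·29.19²/39 = 0.615395
  stratum B: (450/1430)²·150.45²/49 = 45.7447
  stratum C: (140/1430)²·177.72²/25 = 12.1092
  stratum D: (600/1430)²·142.86²/122 = 29.4504
V̂(ȳ_st) = 87.9198
SE(ȳ_st) = √87.9198 = 9.37656

SE(ȳ_st) ≈ 9.38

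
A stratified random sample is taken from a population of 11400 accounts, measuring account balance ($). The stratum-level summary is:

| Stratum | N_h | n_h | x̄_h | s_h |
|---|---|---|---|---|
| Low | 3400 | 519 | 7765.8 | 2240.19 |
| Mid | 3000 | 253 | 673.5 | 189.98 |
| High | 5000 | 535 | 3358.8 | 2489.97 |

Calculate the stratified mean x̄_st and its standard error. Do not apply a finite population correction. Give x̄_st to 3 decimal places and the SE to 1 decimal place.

x̄_st = Σ W_h x̄_h = (3400·7765.8 + 3000·673.5 + 5000·3358.8)/11400 = 3966.51053
V̂(x̄_st) = Σ W_h² s_h²/n_h, with W_h = N_h/N and N = 11400:
  stratum Low: (3400/11400)²·2240.19²/519 = 860.103
  stratum Mid: (3000/11400)²·189.98²/253 = 9.87934
  stratum High: (5000/11400)²·2489.97²/535 = 2229.28
V̂(x̄_st) = 3099.26
SE(x̄_st) = √3099.26 = 55.671

x̄_st ≈ 3966.511, SE ≈ 55.7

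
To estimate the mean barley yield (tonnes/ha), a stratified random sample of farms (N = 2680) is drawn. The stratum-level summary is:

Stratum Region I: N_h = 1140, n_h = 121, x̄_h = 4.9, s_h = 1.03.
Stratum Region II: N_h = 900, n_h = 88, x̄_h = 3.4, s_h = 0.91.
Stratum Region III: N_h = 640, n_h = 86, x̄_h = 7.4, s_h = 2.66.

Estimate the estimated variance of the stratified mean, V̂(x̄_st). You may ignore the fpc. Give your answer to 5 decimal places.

V̂(x̄_st) = Σ W_h² s_h²/n_h, with W_h = N_h/N and N = 2680:
  stratum Region I: (1140/2680)²·1.03²/121 = 0.00158646
  stratum Region II: (900/2680)²·0.91²/88 = 0.00106124
  stratum Region III: (640/2680)²·2.66²/86 = 0.00469197
V̂(x̄_st) = 0.00733967

V̂(x̄_st) ≈ 0.00734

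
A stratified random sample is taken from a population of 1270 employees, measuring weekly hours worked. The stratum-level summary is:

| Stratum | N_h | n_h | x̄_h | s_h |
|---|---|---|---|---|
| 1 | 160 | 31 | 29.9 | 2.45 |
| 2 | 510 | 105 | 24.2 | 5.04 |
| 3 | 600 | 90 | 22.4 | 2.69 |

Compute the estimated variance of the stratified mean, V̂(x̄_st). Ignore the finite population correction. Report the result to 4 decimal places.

V̂(x̄_st) = Σ W_h² s_h²/n_h, with W_h = N_h/N and N = 1270:
  stratum 1: (160/1270)²·2.45²/31 = 0.00307329
  stratum 2: (510/1270)²·5.04²/105 = 0.0390126
  stratum 3: (600/1270)²·2.69²/90 = 0.0179456
V̂(x̄_st) = 0.0600314

V̂(x̄_st) ≈ 0.0600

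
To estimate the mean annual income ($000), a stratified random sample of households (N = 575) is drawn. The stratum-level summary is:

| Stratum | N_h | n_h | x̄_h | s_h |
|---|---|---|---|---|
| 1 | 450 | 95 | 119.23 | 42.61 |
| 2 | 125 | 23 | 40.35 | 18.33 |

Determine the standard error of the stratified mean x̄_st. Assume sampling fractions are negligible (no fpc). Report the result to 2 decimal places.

SE(x̄_st) ≈ 3.52

V̂(x̄_st) = Σ W_h² s_h²/n_h, with W_h = N_h/N and N = 575:
  stratum 1: (450/575)²·42.61²/95 = 11.7055
  stratum 2: (125/575)²·18.33²/23 = 0.690369
V̂(x̄_st) = 12.3958
SE(x̄_st) = √12.3958 = 3.52077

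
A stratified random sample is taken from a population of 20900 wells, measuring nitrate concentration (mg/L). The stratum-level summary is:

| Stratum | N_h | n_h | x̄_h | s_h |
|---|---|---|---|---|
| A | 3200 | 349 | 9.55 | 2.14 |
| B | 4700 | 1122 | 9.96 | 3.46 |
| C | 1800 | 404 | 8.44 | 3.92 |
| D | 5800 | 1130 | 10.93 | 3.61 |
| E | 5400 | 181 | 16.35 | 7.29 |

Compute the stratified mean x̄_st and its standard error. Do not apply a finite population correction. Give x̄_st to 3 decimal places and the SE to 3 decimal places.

x̄_st = Σ W_h x̄_h = (3200·9.55 + 4700·9.96 + 1800·8.44 + 5800·10.93 + 5400·16.35)/20900 = 11.68651
V̂(x̄_st) = Σ W_h² s_h²/n_h, with W_h = N_h/N and N = 20900:
  stratum A: (3200/20900)²·2.14²/349 = 0.000307616
  stratum B: (4700/20900)²·3.46²/1122 = 0.000539588
  stratum C: (1800/20900)²·3.92²/404 = 0.000282126
  stratum D: (5800/20900)²·3.61²/1130 = 0.000888177
  stratum E: (5400/20900)²·7.29²/181 = 0.0196007
V̂(x̄_st) = 0.0216182
SE(x̄_st) = √0.0216182 = 0.147031

x̄_st ≈ 11.687, SE ≈ 0.147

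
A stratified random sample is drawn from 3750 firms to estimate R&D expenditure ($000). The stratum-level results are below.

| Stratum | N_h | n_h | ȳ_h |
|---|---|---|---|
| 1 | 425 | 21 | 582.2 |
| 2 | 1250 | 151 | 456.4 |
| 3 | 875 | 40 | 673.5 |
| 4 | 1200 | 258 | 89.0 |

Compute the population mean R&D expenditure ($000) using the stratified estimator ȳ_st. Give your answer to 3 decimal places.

N = Σ N_h = 3750. Stratum weights W_h = N_h/N.
ȳ_st = (425·582.2 + 1250·456.4 + 875·673.5 + 1200·89.0) / 3750 = 403.74600

ȳ_st ≈ 403.746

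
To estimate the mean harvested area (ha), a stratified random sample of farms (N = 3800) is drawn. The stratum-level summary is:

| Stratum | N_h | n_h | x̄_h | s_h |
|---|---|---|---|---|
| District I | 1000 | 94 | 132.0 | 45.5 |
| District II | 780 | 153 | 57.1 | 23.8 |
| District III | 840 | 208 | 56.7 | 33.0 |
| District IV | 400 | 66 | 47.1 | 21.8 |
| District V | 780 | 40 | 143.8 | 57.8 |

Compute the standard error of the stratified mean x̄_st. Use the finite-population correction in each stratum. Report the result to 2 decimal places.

V̂(x̄_st) = Σ W_h² (1 − n_h/N_h) s_h²/n_h, with W_h = N_h/N and N = 3800:
  stratum District I: (1000/3800)²·(1 − 94/1000)·45.5²/94 = 1.38183
  stratum District II: (780/3800)²·(1 − 153/780)·23.8²/153 = 0.125388
  stratum District III: (840/3800)²·(1 − 208/840)·33.0²/208 = 0.192484
  stratum District IV: (400/3800)²·(1 − 66/400)·21.8²/66 = 0.0666206
  stratum District V: (780/3800)²·(1 − 40/780)·57.8²/40 = 3.33853
V̂(x̄_st) = 5.10485
SE(x̄_st) = √5.10485 = 2.25939

SE(x̄_st) ≈ 2.26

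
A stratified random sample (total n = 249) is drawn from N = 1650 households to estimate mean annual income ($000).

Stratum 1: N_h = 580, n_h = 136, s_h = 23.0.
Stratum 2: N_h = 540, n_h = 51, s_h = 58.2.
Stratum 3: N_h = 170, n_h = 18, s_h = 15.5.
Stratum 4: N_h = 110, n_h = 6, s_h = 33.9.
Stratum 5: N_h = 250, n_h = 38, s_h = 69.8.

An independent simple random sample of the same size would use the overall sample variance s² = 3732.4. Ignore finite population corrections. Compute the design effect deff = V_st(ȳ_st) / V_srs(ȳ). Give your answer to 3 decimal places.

deff ≈ 0.769

V̂(ȳ_st) = Σ W_h² s_h²/n_h, with W_h = N_h/N and N = 1650:
  stratum 1: (580/1650)²·23.0²/136 = 0.480623
  stratum 2: (540/1650)²·58.2²/51 = 7.1137
  stratum 3: (170/1650)²·15.5²/18 = 0.141684
  stratum 4: (110/1650)²·33.9²/6 = 0.851267
  stratum 5: (250/1650)²·69.8²/38 = 2.94333
V_st = 11.5306
V_srs = s²/n = 3732.4/249 = 14.9896
deff = V_st / V_srs = 11.5306/14.9896 = 0.7692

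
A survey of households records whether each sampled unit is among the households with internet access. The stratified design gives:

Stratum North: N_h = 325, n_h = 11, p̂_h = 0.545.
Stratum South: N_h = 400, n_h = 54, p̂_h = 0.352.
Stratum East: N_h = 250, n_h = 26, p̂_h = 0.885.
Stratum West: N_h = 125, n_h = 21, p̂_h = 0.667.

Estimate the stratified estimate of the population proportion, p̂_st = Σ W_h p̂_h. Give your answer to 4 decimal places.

p̂_st ≈ 0.5660

N = 1100; stratum weights W_h = N_h/N.
p̂_st = Σ W_h p̂_h = (325·0.545 + 400·0.352 + 250·0.885 + 125·0.667)/1100 = 0.56595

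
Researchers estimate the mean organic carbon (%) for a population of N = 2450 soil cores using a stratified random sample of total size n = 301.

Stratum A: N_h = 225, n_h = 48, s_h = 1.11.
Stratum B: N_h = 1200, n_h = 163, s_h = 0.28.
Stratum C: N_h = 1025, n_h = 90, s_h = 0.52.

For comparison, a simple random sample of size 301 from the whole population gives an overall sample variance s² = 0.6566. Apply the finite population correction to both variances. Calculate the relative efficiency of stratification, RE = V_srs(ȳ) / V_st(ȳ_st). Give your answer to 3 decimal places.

V̂(ȳ_st) = Σ W_h² (1 − n_h/N_h) s_h²/n_h, with W_h = N_h/N and N = 2450:
  stratum A: (225/2450)²·(1 − 48/225)·1.11²/48 = 0.000170305
  stratum B: (1200/2450)²·(1 − 163/1200)·0.28²/163 = 9.9714e-05
  stratum C: (1025/2450)²·(1 − 90/1025)·0.52²/90 = 0.000479698
V_st = 0.000749717
V_srs = (1 − 301/2450)·0.6566/301 = 0.0019134
Relative efficiency = V_srs / V_st = 0.0019134/0.000749717 = 2.5522

RE ≈ 2.552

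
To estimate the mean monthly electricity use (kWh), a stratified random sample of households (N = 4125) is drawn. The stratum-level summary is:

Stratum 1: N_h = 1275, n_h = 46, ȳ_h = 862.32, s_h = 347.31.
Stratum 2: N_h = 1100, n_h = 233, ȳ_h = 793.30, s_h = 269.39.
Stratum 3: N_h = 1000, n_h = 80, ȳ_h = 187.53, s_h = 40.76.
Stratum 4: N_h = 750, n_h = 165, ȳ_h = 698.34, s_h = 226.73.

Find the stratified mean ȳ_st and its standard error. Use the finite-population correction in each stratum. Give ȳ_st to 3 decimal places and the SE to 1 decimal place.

ȳ_st = Σ W_h ȳ_h = (1275·862.32 + 1100·793.30 + 1000·187.53 + 750·698.34)/4125 = 650.51467
V̂(ȳ_st) = Σ W_h² (1 − n_h/N_h) s_h²/n_h, with W_h = N_h/N and N = 4125:
  stratum 1: (1275/4125)²·(1 − 46/1275)·347.31²/46 = 241.485
  stratum 2: (1100/4125)²·(1 − 233/1100)·269.39²/233 = 17.4571
  stratum 3: (1000/4125)²·(1 − 80/1000)·40.76²/80 = 1.12284
  stratum 4: (750/4125)²·(1 − 165/750)·226.73²/165 = 8.03347
V̂(ȳ_st) = 268.099
SE(ȳ_st) = √268.099 = 16.3737

ȳ_st ≈ 650.515, SE ≈ 16.4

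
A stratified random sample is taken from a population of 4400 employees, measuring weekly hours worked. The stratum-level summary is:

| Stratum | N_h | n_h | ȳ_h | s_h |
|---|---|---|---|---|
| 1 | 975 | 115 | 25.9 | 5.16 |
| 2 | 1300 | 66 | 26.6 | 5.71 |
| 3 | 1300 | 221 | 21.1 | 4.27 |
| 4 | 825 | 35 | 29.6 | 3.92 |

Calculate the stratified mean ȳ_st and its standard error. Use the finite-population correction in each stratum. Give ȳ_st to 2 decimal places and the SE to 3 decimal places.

ȳ_st = Σ W_h ȳ_h = (975·25.9 + 1300·26.6 + 1300·21.1 + 825·29.6)/4400 = 25.38239
V̂(ȳ_st) = Σ W_h² (1 − n_h/N_h) s_h²/n_h, with W_h = N_h/N and N = 4400:
  stratum 1: (975/4400)²·(1 − 115/975)·5.16²/115 = 0.0100277
  stratum 2: (1300/4400)²·(1 − 66/1300)·5.71²/66 = 0.0409337
  stratum 3: (1300/4400)²·(1 − 221/1300)·4.27²/221 = 0.00597755
  stratum 4: (825/4400)²·(1 − 35/825)·3.92²/35 = 0.0147802
V̂(ȳ_st) = 0.0717191
SE(ȳ_st) = √0.0717191 = 0.267804

ȳ_st ≈ 25.38, SE ≈ 0.268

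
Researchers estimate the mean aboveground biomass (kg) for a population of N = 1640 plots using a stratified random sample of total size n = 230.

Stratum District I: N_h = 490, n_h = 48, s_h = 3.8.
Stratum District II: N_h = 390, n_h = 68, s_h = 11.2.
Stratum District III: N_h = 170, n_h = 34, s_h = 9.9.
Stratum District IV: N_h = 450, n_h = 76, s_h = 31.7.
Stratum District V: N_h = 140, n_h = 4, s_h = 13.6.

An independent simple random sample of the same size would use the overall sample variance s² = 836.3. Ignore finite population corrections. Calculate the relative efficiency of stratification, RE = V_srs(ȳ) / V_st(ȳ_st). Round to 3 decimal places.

V̂(ȳ_st) = Σ W_h² s_h²/n_h, with W_h = N_h/N and N = 1640:
  stratum District I: (490/1640)²·3.8²/48 = 0.0268553
  stratum District II: (390/1640)²·11.2²/68 = 0.10432
  stratum District III: (170/1640)²·9.9²/34 = 0.0309743
  stratum District IV: (450/1640)²·31.7²/76 = 0.995502
  stratum District V: (140/1640)²·13.6²/4 = 0.336966
V_st = 1.49462
V_srs = s²/n = 836.3/230 = 3.63609
Relative efficiency = V_srs / V_st = 3.63609/1.49462 = 2.4328

RE ≈ 2.433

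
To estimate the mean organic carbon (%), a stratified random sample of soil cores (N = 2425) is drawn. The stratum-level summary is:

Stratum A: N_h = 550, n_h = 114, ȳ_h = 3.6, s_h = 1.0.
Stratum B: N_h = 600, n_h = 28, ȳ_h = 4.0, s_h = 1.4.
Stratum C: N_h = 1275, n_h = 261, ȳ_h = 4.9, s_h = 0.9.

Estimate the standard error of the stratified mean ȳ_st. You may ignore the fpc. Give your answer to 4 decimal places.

V̂(ȳ_st) = Σ W_h² s_h²/n_h, with W_h = N_h/N and N = 2425:
  stratum A: (550/2425)²·1.0²/114 = 0.000451229
  stratum B: (600/2425)²·1.4²/28 = 0.00428526
  stratum C: (1275/2425)²·0.9²/261 = 0.000857909
V̂(ȳ_st) = 0.0055944
SE(ȳ_st) = √0.0055944 = 0.0747957

SE(ȳ_st) ≈ 0.0748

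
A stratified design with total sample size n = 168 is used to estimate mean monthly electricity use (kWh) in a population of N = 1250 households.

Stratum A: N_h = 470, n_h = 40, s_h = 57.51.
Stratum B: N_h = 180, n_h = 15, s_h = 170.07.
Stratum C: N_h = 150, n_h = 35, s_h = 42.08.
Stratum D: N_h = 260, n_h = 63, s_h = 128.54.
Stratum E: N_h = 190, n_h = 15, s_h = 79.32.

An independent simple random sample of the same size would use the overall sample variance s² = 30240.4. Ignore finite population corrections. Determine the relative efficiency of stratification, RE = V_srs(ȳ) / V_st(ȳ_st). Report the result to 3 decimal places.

V̂(ȳ_st) = Σ W_h² s_h²/n_h, with W_h = N_h/N and N = 1250:
  stratum A: (470/1250)²·57.51²/40 = 11.6897
  stratum B: (180/1250)²·170.07²/15 = 39.9843
  stratum C: (150/1250)²·42.08²/35 = 0.728527
  stratum D: (260/1250)²·128.54²/63 = 11.3465
  stratum E: (190/1250)²·79.32²/15 = 9.69084
V_st = 73.4398
V_srs = s²/n = 30240.4/168 = 180.002
Relative efficiency = V_srs / V_st = 180.002/73.4398 = 2.4510

RE ≈ 2.451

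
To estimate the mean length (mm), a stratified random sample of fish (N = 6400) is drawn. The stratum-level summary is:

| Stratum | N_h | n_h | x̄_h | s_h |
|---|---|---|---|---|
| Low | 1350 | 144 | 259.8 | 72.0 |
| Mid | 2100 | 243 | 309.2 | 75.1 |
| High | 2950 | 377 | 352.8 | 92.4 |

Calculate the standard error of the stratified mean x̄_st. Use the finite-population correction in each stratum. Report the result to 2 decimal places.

SE(x̄_st) ≈ 2.80

V̂(x̄_st) = Σ W_h² (1 − n_h/N_h) s_h²/n_h, with W_h = N_h/N and N = 6400:
  stratum Low: (1350/6400)²·(1 − 144/1350)·72.0²/144 = 1.43095
  stratum Mid: (2100/6400)²·(1 − 243/2100)·75.1²/243 = 2.20976
  stratum High: (2950/6400)²·(1 − 377/2950)·92.4²/377 = 4.19667
V̂(x̄_st) = 7.83737
SE(x̄_st) = √7.83737 = 2.79953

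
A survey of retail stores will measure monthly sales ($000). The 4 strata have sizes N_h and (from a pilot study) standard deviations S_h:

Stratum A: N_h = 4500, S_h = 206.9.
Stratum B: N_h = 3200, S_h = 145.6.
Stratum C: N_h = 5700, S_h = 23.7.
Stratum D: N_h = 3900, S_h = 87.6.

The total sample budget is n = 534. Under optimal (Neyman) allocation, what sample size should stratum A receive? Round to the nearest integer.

265

Neyman allocation: n_h = n · N_h S_h / Σ N_i S_i, with n = 534.
  stratum A: N_h·S_h = 4500·206.9 = 931050.00
  stratum B: N_h·S_h = 3200·145.6 = 465920.00
  stratum C: N_h·S_h = 5700·23.7 = 135090.00
  stratum D: N_h·S_h = 3900·87.6 = 341640.00
Σ N_h S_h = 1873700.00
n for stratum A = 534·931050.00/1873700.00 = 265.347 → 265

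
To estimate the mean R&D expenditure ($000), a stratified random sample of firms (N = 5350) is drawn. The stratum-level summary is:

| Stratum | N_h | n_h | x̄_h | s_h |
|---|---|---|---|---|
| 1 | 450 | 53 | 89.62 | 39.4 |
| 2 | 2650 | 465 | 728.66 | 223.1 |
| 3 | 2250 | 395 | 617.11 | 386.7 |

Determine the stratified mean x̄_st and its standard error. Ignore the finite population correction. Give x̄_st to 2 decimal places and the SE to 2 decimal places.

x̄_st = Σ W_h x̄_h = (450·89.62 + 2650·728.66 + 2250·617.11)/5350 = 627.99542
V̂(x̄_st) = Σ W_h² s_h²/n_h, with W_h = N_h/N and N = 5350:
  stratum 1: (450/5350)²·39.4²/53 = 0.207221
  stratum 2: (2650/5350)²·223.1²/465 = 26.2622
  stratum 3: (2250/5350)²·386.7²/395 = 66.959
V̂(x̄_st) = 93.4283
SE(x̄_st) = √93.4283 = 9.66583

x̄_st ≈ 628.00, SE ≈ 9.67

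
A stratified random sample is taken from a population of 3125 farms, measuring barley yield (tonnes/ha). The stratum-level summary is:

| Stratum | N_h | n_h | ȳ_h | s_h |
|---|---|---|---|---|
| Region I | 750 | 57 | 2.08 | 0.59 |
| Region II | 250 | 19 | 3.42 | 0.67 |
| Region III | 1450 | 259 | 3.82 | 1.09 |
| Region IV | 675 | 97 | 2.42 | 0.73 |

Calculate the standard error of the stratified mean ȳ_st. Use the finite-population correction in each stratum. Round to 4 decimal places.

V̂(ȳ_st) = Σ W_h² (1 − n_h/N_h) s_h²/n_h, with W_h = N_h/N and N = 3125:
  stratum Region I: (750/3125)²·(1 − 57/750)·0.59²/57 = 0.00032503
  stratum Region II: (250/3125)²·(1 − 19/250)·0.67²/19 = 0.000139717
  stratum Region III: (1450/3125)²·(1 − 259/1450)·1.09²/259 = 0.000811209
  stratum Region IV: (675/3125)²·(1 − 97/675)·0.73²/97 = 0.000219485
V̂(ȳ_st) = 0.00149544
SE(ȳ_st) = √0.00149544 = 0.0386709

SE(ȳ_st) ≈ 0.0387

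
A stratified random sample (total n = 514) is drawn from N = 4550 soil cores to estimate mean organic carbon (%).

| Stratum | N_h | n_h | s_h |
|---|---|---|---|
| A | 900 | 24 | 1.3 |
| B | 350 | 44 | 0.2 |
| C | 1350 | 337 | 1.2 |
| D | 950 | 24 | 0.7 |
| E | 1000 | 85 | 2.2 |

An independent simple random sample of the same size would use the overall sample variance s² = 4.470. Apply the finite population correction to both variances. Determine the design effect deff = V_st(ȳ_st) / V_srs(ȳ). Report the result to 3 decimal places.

deff ≈ 0.824

V̂(ȳ_st) = Σ W_h² (1 − n_h/N_h) s_h²/n_h, with W_h = N_h/N and N = 4550:
  stratum A: (900/4550)²·(1 − 24/900)·1.3²/24 = 0.00268163
  stratum B: (350/4550)²·(1 − 44/350)·0.2²/44 = 4.70299e-06
  stratum C: (1350/4550)²·(1 − 337/1350)·1.2²/337 = 0.000282262
  stratum D: (950/4550)²·(1 − 24/950)·0.7²/24 = 0.000867554
  stratum E: (1000/4550)²·(1 − 85/1000)·2.2²/85 = 0.00251666
V_st = 0.00635281
V_srs = (1 − 514/4550)·4.470/514 = 0.00771408
deff = V_st / V_srs = 0.00635281/0.00771408 = 0.8235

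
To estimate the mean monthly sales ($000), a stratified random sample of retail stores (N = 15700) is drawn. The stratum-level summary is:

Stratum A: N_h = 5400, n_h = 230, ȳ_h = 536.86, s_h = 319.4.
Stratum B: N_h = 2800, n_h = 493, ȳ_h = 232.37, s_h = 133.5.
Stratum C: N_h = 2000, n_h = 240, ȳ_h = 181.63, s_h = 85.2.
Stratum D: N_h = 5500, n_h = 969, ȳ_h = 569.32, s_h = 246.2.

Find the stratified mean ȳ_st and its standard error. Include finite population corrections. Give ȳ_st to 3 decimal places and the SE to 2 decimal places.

ȳ_st ≈ 448.675, SE ≈ 7.61

ȳ_st = Σ W_h ȳ_h = (5400·536.86 + 2800·232.37 + 2000·181.63 + 5500·569.32)/15700 = 448.67516
V̂(ȳ_st) = Σ W_h² (1 − n_h/N_h) s_h²/n_h, with W_h = N_h/N and N = 15700:
  stratum A: (5400/15700)²·(1 − 230/5400)·319.4²/230 = 50.2374
  stratum B: (2800/15700)²·(1 − 493/2800)·133.5²/493 = 0.947375
  stratum C: (2000/15700)²·(1 − 240/2000)·85.2²/240 = 0.431928
  stratum D: (5500/15700)²·(1 − 969/5500)·246.2²/969 = 6.32426
V̂(ȳ_st) = 57.9409
SE(ȳ_st) = √57.9409 = 7.61189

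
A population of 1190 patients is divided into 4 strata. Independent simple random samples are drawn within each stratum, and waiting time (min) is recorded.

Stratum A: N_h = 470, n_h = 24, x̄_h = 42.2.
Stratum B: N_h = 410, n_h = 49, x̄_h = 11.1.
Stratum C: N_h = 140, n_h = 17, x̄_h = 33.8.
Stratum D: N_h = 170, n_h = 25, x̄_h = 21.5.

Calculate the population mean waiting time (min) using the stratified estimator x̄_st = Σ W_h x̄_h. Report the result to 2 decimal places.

x̄_st ≈ 27.54

N = Σ N_h = 1190. Stratum weights W_h = N_h/N.
x̄_st = (470·42.2 + 410·11.1 + 140·33.8 + 170·21.5) / 1190 = 27.5395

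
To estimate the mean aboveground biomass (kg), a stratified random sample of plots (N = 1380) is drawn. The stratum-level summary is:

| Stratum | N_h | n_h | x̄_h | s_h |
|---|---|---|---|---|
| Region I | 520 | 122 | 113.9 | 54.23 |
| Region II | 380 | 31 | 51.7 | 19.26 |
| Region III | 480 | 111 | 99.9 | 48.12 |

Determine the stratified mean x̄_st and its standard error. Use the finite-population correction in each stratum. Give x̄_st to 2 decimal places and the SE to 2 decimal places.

x̄_st = Σ W_h x̄_h = (520·113.9 + 380·51.7 + 480·99.9)/1380 = 91.90290
V̂(x̄_st) = Σ W_h² (1 − n_h/N_h) s_h²/n_h, with W_h = N_h/N and N = 1380:
  stratum Region I: (520/1380)²·(1 − 122/520)·54.23²/122 = 2.61968
  stratum Region II: (380/1380)²·(1 − 31/380)·19.26²/31 = 0.833301
  stratum Region III: (480/1380)²·(1 − 111/480)·48.12²/111 = 1.94016
V̂(x̄_st) = 5.39314
SE(x̄_st) = √5.39314 = 2.32231

x̄_st ≈ 91.90, SE ≈ 2.32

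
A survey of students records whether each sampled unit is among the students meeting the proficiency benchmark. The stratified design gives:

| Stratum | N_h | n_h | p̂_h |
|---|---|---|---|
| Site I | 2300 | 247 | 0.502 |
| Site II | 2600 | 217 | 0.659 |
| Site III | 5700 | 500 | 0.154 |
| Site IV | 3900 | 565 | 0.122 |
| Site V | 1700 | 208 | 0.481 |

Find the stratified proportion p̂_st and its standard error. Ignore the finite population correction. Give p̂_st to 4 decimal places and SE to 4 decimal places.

p̂_st ≈ 0.3111, SE ≈ 0.0102

N = 16200; stratum weights W_h = N_h/N.
p̂_st = Σ W_h p̂_h = (2300·0.502 + 2600·0.659 + 5700·0.154 + 3900·0.122 + 1700·0.481)/16200 = 0.31107
V̂(p̂_st) = Σ W_h² p̂_h(1−p̂_h)/(n_h−1):
  stratum Site I: (2300/16200)²·0.502·0.498/246 = 2.04844e-05
  stratum Site II: (2600/16200)²·0.659·0.341/216 = 2.6798e-05
  stratum Site III: (5700/16200)²·0.154·0.846/499 = 3.23229e-05
  stratum Site IV: (3900/16200)²·0.122·0.878/564 = 1.10071e-05
  stratum Site V: (1700/16200)²·0.481·0.519/207 = 1.32804e-05
V̂(p̂_st) = 0.000103893; SE = √V̂ = 0.0101928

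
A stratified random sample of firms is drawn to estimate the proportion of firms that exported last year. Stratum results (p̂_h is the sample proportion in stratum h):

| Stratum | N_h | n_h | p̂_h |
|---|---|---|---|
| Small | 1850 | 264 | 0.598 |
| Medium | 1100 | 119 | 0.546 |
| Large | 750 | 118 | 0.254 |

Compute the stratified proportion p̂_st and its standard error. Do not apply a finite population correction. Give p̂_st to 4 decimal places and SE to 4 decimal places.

N = 3700; stratum weights W_h = N_h/N.
p̂_st = Σ W_h p̂_h = (1850·0.598 + 1100·0.546 + 750·0.254)/3700 = 0.51281
V̂(p̂_st) = Σ W_h² p̂_h(1−p̂_h)/(n_h−1):
  stratum Small: (1850/3700)²·0.598·0.402/263 = 0.000228513
  stratum Medium: (1100/3700)²·0.546·0.454/118 = 0.000185673
  stratum Large: (750/3700)²·0.254·0.746/117 = 6.65435e-05
V̂(p̂_st) = 0.00048073; SE = √V̂ = 0.0219255

p̂_st ≈ 0.5128, SE ≈ 0.0219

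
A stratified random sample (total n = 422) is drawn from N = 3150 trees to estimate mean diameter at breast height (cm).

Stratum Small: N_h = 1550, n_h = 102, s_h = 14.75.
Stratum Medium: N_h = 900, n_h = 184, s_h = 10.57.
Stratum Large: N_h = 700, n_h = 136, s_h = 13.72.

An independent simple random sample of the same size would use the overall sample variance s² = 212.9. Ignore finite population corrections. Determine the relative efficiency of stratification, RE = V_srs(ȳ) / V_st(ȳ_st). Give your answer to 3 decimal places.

RE ≈ 0.795

V̂(ȳ_st) = Σ W_h² s_h²/n_h, with W_h = N_h/N and N = 3150:
  stratum Small: (1550/3150)²·14.75²/102 = 0.516447
  stratum Medium: (900/3150)²·10.57²/184 = 0.0495674
  stratum Large: (700/3150)²·13.72²/136 = 0.0683509
V_st = 0.634366
V_srs = s²/n = 212.9/422 = 0.504502
Relative efficiency = V_srs / V_st = 0.504502/0.634366 = 0.7953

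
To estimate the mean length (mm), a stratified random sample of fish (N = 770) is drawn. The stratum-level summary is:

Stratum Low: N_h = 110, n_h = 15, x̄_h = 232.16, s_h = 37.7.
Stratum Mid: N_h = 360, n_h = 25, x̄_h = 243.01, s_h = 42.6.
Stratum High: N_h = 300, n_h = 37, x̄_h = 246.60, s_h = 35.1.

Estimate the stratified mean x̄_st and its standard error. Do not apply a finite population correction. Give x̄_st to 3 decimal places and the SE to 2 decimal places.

x̄_st ≈ 242.859, SE ≈ 4.78

x̄_st = Σ W_h x̄_h = (110·232.16 + 360·243.01 + 300·246.60)/770 = 242.85870
V̂(x̄_st) = Σ W_h² s_h²/n_h, with W_h = N_h/N and N = 770:
  stratum Low: (110/770)²·37.7²/15 = 1.93373
  stratum Mid: (360/770)²·42.6²/25 = 15.8673
  stratum High: (300/770)²·35.1²/37 = 5.05445
V̂(x̄_st) = 22.8555
SE(x̄_st) = √22.8555 = 4.78074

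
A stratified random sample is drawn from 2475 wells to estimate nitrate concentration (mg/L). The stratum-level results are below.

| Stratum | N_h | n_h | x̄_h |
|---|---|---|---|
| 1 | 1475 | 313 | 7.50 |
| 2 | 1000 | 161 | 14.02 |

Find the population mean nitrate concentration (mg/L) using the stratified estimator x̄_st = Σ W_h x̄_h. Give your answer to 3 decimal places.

N = Σ N_h = 2475. Stratum weights W_h = N_h/N.
x̄_st = (1475·7.50 + 1000·14.02) / 2475 = 10.13434

x̄_st ≈ 10.134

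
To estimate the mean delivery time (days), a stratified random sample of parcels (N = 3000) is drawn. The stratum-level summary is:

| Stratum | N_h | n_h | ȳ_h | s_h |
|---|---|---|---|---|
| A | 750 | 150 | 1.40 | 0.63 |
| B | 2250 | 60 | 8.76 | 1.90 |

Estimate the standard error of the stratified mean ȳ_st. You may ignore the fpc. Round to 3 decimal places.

V̂(ȳ_st) = Σ W_h² s_h²/n_h, with W_h = N_h/N and N = 3000:
  stratum A: (750/3000)²·0.63²/150 = 0.000165375
  stratum B: (2250/3000)²·1.90²/60 = 0.0338437
V̂(ȳ_st) = 0.0340091
SE(ȳ_st) = √0.0340091 = 0.184416

SE(ȳ_st) ≈ 0.184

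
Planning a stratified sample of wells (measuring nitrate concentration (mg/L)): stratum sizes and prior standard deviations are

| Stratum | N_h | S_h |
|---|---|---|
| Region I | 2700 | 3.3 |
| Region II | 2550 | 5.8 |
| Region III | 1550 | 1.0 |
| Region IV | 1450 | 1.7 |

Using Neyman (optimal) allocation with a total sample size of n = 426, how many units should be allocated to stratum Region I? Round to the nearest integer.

Neyman allocation: n_h = n · N_h S_h / Σ N_i S_i, with n = 426.
  stratum Region I: N_h·S_h = 2700·3.3 = 8910.00
  stratum Region II: N_h·S_h = 2550·5.8 = 14790.00
  stratum Region III: N_h·S_h = 1550·1.0 = 1550.00
  stratum Region IV: N_h·S_h = 1450·1.7 = 2465.00
Σ N_h S_h = 27715.00
n for stratum Region I = 426·8910.00/27715.00 = 136.953 → 137

137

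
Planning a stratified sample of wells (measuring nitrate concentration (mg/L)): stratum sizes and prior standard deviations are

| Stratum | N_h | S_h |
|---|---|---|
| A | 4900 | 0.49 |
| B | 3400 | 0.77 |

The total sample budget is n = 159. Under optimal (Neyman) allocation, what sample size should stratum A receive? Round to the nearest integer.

Neyman allocation: n_h = n · N_h S_h / Σ N_i S_i, with n = 159.
  stratum A: N_h·S_h = 4900·0.49 = 2401.00
  stratum B: N_h·S_h = 3400·0.77 = 2618.00
Σ N_h S_h = 5019.00
n for stratum A = 159·2401.00/5019.00 = 76.063 → 76

76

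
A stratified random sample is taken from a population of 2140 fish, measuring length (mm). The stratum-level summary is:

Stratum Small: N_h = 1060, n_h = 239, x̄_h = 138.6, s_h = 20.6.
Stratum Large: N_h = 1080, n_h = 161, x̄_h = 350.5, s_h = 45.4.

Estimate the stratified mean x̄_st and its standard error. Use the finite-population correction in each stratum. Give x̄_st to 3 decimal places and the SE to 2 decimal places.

x̄_st = Σ W_h x̄_h = (1060·138.6 + 1080·350.5)/2140 = 245.54019
V̂(x̄_st) = Σ W_h² (1 − n_h/N_h) s_h²/n_h, with W_h = N_h/N and N = 2140:
  stratum Small: (1060/2140)²·(1 − 239/1060)·20.6²/239 = 0.33741
  stratum Large: (1080/2140)²·(1 − 161/1080)·45.4²/161 = 2.77458
V̂(x̄_st) = 3.11199
SE(x̄_st) = √3.11199 = 1.76408

x̄_st ≈ 245.540, SE ≈ 1.76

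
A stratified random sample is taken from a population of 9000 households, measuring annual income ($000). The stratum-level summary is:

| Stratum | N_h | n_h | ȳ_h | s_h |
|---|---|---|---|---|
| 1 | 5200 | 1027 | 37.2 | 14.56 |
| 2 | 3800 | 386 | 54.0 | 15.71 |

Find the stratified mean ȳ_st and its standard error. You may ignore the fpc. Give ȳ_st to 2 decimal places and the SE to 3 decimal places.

ȳ_st = Σ W_h ȳ_h = (5200·37.2 + 3800·54.0)/9000 = 44.29333
V̂(ȳ_st) = Σ W_h² s_h²/n_h, with W_h = N_h/N and N = 9000:
  stratum 1: (5200/9000)²·14.56²/1027 = 0.0689087
  stratum 2: (3800/9000)²·15.71²/386 = 0.113985
V̂(ȳ_st) = 0.182894
SE(ȳ_st) = √0.182894 = 0.427661

ȳ_st ≈ 44.29, SE ≈ 0.428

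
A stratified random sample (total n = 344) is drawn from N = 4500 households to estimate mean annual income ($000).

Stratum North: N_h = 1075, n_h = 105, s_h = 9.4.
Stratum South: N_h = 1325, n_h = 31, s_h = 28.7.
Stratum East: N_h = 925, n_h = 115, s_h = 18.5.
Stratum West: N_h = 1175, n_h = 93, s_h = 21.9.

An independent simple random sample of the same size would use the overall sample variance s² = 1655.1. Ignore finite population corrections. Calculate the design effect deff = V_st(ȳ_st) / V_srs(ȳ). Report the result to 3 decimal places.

deff ≈ 0.588

V̂(ȳ_st) = Σ W_h² s_h²/n_h, with W_h = N_h/N and N = 4500:
  stratum North: (1075/4500)²·9.4²/105 = 0.048024
  stratum South: (1325/4500)²·28.7²/31 = 2.30361
  stratum East: (925/4500)²·18.5²/115 = 0.125749
  stratum West: (1175/4500)²·21.9²/93 = 0.351606
V_st = 2.82899
V_srs = s²/n = 1655.1/344 = 4.81134
deff = V_st / V_srs = 2.82899/4.81134 = 0.5880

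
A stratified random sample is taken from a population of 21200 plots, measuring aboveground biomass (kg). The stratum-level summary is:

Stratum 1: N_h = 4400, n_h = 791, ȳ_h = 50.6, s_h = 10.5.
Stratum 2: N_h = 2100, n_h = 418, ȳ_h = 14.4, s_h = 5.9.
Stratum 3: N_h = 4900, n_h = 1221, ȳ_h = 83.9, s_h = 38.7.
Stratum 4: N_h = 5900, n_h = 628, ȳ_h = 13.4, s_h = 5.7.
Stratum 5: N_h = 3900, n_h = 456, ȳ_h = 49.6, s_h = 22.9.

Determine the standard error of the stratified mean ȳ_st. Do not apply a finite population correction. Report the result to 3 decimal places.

V̂(ȳ_st) = Σ W_h² s_h²/n_h, with W_h = N_h/N and N = 21200:
  stratum 1: (4400/21200)²·10.5²/791 = 0.00600393
  stratum 2: (2100/21200)²·5.9²/418 = 0.000817136
  stratum 3: (4900/21200)²·38.7²/1221 = 0.065528
  stratum 4: (5900/21200)²·5.7²/628 = 0.00400703
  stratum 5: (3900/21200)²·22.9²/456 = 0.0389192
V̂(ȳ_st) = 0.115275
SE(ȳ_st) = √0.115275 = 0.339522

SE(ȳ_st) ≈ 0.340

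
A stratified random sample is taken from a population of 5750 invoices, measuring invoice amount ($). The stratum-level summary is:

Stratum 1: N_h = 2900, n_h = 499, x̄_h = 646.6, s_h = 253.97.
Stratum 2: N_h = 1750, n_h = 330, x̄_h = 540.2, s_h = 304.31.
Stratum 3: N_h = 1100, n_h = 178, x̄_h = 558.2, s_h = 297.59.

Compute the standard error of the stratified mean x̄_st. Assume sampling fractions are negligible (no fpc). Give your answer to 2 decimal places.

SE(x̄_st) ≈ 8.78

V̂(x̄_st) = Σ W_h² s_h²/n_h, with W_h = N_h/N and N = 5750:
  stratum 1: (2900/5750)²·253.97²/499 = 32.8795
  stratum 2: (1750/5750)²·304.31²/330 = 25.9932
  stratum 3: (1100/5750)²·297.59²/178 = 18.2082
V̂(x̄_st) = 77.0808
SE(x̄_st) = √77.0808 = 8.77957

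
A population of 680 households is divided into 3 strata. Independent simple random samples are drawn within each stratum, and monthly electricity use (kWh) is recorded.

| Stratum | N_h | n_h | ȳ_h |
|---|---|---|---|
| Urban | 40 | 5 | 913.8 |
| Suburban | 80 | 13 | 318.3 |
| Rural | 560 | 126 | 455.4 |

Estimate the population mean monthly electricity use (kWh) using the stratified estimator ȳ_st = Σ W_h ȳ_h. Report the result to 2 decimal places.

ȳ_st ≈ 466.24

N = Σ N_h = 680. Stratum weights W_h = N_h/N.
ȳ_st = (40·913.8 + 80·318.3 + 560·455.4) / 680 = 466.2353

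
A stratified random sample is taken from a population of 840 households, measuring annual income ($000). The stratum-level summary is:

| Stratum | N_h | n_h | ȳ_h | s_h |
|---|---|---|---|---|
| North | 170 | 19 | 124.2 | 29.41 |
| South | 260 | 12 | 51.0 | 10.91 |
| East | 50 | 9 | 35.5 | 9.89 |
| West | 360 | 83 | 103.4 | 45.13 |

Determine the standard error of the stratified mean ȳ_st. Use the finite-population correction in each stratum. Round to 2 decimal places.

V̂(ȳ_st) = Σ W_h² (1 − n_h/N_h) s_h²/n_h, with W_h = N_h/N and N = 840:
  stratum North: (170/840)²·(1 − 19/170)·29.41²/19 = 1.65617
  stratum South: (260/840)²·(1 − 12/260)·10.91²/12 = 0.906431
  stratum East: (50/840)²·(1 − 9/50)·9.89²/9 = 0.0315751
  stratum West: (360/840)²·(1 − 83/360)·45.13²/83 = 3.46798
V̂(ȳ_st) = 6.06215
SE(ȳ_st) = √6.06215 = 2.46214

SE(ȳ_st) ≈ 2.46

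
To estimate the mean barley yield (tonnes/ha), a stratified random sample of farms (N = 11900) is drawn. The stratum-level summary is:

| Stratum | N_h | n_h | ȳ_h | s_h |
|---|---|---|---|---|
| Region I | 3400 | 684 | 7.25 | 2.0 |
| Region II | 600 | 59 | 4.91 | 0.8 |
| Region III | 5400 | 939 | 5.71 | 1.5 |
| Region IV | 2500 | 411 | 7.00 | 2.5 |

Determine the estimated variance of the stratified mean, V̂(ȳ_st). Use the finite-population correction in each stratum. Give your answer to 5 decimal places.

V̂(ȳ_st) ≈ 0.00137

V̂(ȳ_st) = Σ W_h² (1 − n_h/N_h) s_h²/n_h, with W_h = N_h/N and N = 11900:
  stratum Region I: (3400/11900)²·(1 − 684/3400)·2.0²/684 = 0.000381346
  stratum Region II: (600/11900)²·(1 − 59/600)·0.8²/59 = 2.48647e-05
  stratum Region III: (5400/11900)²·(1 − 939/5400)·1.5²/939 = 0.000407614
  stratum Region IV: (2500/11900)²·(1 − 411/2500)·2.5²/411 = 0.000560819
V̂(ȳ_st) = 0.00137464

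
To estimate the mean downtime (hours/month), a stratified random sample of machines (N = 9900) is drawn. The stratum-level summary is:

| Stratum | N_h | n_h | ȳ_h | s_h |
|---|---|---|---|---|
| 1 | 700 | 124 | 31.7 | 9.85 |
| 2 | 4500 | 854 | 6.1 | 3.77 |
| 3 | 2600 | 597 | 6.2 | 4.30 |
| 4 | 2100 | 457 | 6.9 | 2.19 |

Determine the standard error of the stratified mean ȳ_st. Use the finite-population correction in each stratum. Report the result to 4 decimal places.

SE(ȳ_st) ≈ 0.0896

V̂(ȳ_st) = Σ W_h² (1 − n_h/N_h) s_h²/n_h, with W_h = N_h/N and N = 9900:
  stratum 1: (700/9900)²·(1 − 124/700)·9.85²/124 = 0.00321885
  stratum 2: (4500/9900)²·(1 − 854/4500)·3.77²/854 = 0.00278602
  stratum 3: (2600/9900)²·(1 − 597/2600)·4.30²/597 = 0.00164568
  stratum 4: (2100/9900)²·(1 − 457/2100)·2.19²/457 = 0.000369452
V̂(ȳ_st) = 0.00802
SE(ȳ_st) = √0.00802 = 0.0895545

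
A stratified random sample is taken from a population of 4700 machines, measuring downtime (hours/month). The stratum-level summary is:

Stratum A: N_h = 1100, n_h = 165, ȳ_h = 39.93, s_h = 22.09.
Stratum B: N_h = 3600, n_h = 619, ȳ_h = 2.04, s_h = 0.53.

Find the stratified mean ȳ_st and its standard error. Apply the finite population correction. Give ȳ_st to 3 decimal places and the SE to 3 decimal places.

ȳ_st ≈ 10.908, SE ≈ 0.371

ȳ_st = Σ W_h ȳ_h = (1100·39.93 + 3600·2.04)/4700 = 10.90787
V̂(ȳ_st) = Σ W_h² (1 − n_h/N_h) s_h²/n_h, with W_h = N_h/N and N = 4700:
  stratum A: (1100/4700)²·(1 − 165/1100)·22.09²/165 = 0.137694
  stratum B: (3600/4700)²·(1 − 619/3600)·0.53²/619 = 0.00022046
V̂(ȳ_st) = 0.137915
SE(ȳ_st) = √0.137915 = 0.371369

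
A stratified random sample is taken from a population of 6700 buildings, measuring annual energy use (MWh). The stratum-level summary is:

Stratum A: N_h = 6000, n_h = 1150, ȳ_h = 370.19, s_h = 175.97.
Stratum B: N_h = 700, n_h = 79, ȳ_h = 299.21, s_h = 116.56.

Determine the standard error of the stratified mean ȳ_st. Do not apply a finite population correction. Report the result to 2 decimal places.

SE(ȳ_st) ≈ 4.84

V̂(ȳ_st) = Σ W_h² s_h²/n_h, with W_h = N_h/N and N = 6700:
  stratum A: (6000/6700)²·175.97²/1150 = 21.594
  stratum B: (700/6700)²·116.56²/79 = 1.87723
V̂(ȳ_st) = 23.4712
SE(ȳ_st) = √23.4712 = 4.84471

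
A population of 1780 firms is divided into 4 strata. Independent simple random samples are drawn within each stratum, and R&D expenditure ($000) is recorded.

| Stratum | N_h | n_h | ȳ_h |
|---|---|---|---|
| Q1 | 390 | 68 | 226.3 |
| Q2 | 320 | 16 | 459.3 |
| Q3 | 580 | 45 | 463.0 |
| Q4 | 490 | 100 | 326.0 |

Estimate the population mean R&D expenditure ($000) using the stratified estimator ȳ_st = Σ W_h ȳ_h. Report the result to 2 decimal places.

ȳ_st ≈ 372.76

N = Σ N_h = 1780. Stratum weights W_h = N_h/N.
ȳ_st = (390·226.3 + 320·459.3 + 580·463.0 + 490·326.0) / 1780 = 372.7601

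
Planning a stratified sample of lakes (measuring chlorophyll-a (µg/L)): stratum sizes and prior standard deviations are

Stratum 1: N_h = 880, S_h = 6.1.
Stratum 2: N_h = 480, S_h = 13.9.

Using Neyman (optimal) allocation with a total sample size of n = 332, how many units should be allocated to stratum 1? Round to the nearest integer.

148

Neyman allocation: n_h = n · N_h S_h / Σ N_i S_i, with n = 332.
  stratum 1: N_h·S_h = 880·6.1 = 5368.00
  stratum 2: N_h·S_h = 480·13.9 = 6672.00
Σ N_h S_h = 12040.00
n for stratum 1 = 332·5368.00/12040.00 = 148.021 → 148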